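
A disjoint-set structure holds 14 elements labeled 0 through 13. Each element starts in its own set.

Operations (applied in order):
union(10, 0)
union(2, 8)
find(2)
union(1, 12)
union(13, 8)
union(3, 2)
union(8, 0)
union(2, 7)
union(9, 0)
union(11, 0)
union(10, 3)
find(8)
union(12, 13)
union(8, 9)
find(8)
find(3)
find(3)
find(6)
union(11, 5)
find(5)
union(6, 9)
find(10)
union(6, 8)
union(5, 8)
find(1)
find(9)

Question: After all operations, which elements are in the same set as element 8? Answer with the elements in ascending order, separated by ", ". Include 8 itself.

Step 1: union(10, 0) -> merged; set of 10 now {0, 10}
Step 2: union(2, 8) -> merged; set of 2 now {2, 8}
Step 3: find(2) -> no change; set of 2 is {2, 8}
Step 4: union(1, 12) -> merged; set of 1 now {1, 12}
Step 5: union(13, 8) -> merged; set of 13 now {2, 8, 13}
Step 6: union(3, 2) -> merged; set of 3 now {2, 3, 8, 13}
Step 7: union(8, 0) -> merged; set of 8 now {0, 2, 3, 8, 10, 13}
Step 8: union(2, 7) -> merged; set of 2 now {0, 2, 3, 7, 8, 10, 13}
Step 9: union(9, 0) -> merged; set of 9 now {0, 2, 3, 7, 8, 9, 10, 13}
Step 10: union(11, 0) -> merged; set of 11 now {0, 2, 3, 7, 8, 9, 10, 11, 13}
Step 11: union(10, 3) -> already same set; set of 10 now {0, 2, 3, 7, 8, 9, 10, 11, 13}
Step 12: find(8) -> no change; set of 8 is {0, 2, 3, 7, 8, 9, 10, 11, 13}
Step 13: union(12, 13) -> merged; set of 12 now {0, 1, 2, 3, 7, 8, 9, 10, 11, 12, 13}
Step 14: union(8, 9) -> already same set; set of 8 now {0, 1, 2, 3, 7, 8, 9, 10, 11, 12, 13}
Step 15: find(8) -> no change; set of 8 is {0, 1, 2, 3, 7, 8, 9, 10, 11, 12, 13}
Step 16: find(3) -> no change; set of 3 is {0, 1, 2, 3, 7, 8, 9, 10, 11, 12, 13}
Step 17: find(3) -> no change; set of 3 is {0, 1, 2, 3, 7, 8, 9, 10, 11, 12, 13}
Step 18: find(6) -> no change; set of 6 is {6}
Step 19: union(11, 5) -> merged; set of 11 now {0, 1, 2, 3, 5, 7, 8, 9, 10, 11, 12, 13}
Step 20: find(5) -> no change; set of 5 is {0, 1, 2, 3, 5, 7, 8, 9, 10, 11, 12, 13}
Step 21: union(6, 9) -> merged; set of 6 now {0, 1, 2, 3, 5, 6, 7, 8, 9, 10, 11, 12, 13}
Step 22: find(10) -> no change; set of 10 is {0, 1, 2, 3, 5, 6, 7, 8, 9, 10, 11, 12, 13}
Step 23: union(6, 8) -> already same set; set of 6 now {0, 1, 2, 3, 5, 6, 7, 8, 9, 10, 11, 12, 13}
Step 24: union(5, 8) -> already same set; set of 5 now {0, 1, 2, 3, 5, 6, 7, 8, 9, 10, 11, 12, 13}
Step 25: find(1) -> no change; set of 1 is {0, 1, 2, 3, 5, 6, 7, 8, 9, 10, 11, 12, 13}
Step 26: find(9) -> no change; set of 9 is {0, 1, 2, 3, 5, 6, 7, 8, 9, 10, 11, 12, 13}
Component of 8: {0, 1, 2, 3, 5, 6, 7, 8, 9, 10, 11, 12, 13}

Answer: 0, 1, 2, 3, 5, 6, 7, 8, 9, 10, 11, 12, 13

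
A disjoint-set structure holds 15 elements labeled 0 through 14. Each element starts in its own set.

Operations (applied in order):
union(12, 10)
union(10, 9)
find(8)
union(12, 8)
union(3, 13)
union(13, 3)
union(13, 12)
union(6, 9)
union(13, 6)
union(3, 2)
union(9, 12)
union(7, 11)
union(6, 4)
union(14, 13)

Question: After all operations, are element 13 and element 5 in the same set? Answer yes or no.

Answer: no

Derivation:
Step 1: union(12, 10) -> merged; set of 12 now {10, 12}
Step 2: union(10, 9) -> merged; set of 10 now {9, 10, 12}
Step 3: find(8) -> no change; set of 8 is {8}
Step 4: union(12, 8) -> merged; set of 12 now {8, 9, 10, 12}
Step 5: union(3, 13) -> merged; set of 3 now {3, 13}
Step 6: union(13, 3) -> already same set; set of 13 now {3, 13}
Step 7: union(13, 12) -> merged; set of 13 now {3, 8, 9, 10, 12, 13}
Step 8: union(6, 9) -> merged; set of 6 now {3, 6, 8, 9, 10, 12, 13}
Step 9: union(13, 6) -> already same set; set of 13 now {3, 6, 8, 9, 10, 12, 13}
Step 10: union(3, 2) -> merged; set of 3 now {2, 3, 6, 8, 9, 10, 12, 13}
Step 11: union(9, 12) -> already same set; set of 9 now {2, 3, 6, 8, 9, 10, 12, 13}
Step 12: union(7, 11) -> merged; set of 7 now {7, 11}
Step 13: union(6, 4) -> merged; set of 6 now {2, 3, 4, 6, 8, 9, 10, 12, 13}
Step 14: union(14, 13) -> merged; set of 14 now {2, 3, 4, 6, 8, 9, 10, 12, 13, 14}
Set of 13: {2, 3, 4, 6, 8, 9, 10, 12, 13, 14}; 5 is not a member.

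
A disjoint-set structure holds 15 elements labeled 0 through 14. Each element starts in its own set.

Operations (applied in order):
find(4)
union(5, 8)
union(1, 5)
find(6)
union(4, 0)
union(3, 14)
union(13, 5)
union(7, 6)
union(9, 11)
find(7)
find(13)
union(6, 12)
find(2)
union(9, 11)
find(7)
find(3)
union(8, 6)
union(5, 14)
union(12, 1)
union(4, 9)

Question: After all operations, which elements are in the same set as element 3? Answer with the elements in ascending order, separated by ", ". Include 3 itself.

Answer: 1, 3, 5, 6, 7, 8, 12, 13, 14

Derivation:
Step 1: find(4) -> no change; set of 4 is {4}
Step 2: union(5, 8) -> merged; set of 5 now {5, 8}
Step 3: union(1, 5) -> merged; set of 1 now {1, 5, 8}
Step 4: find(6) -> no change; set of 6 is {6}
Step 5: union(4, 0) -> merged; set of 4 now {0, 4}
Step 6: union(3, 14) -> merged; set of 3 now {3, 14}
Step 7: union(13, 5) -> merged; set of 13 now {1, 5, 8, 13}
Step 8: union(7, 6) -> merged; set of 7 now {6, 7}
Step 9: union(9, 11) -> merged; set of 9 now {9, 11}
Step 10: find(7) -> no change; set of 7 is {6, 7}
Step 11: find(13) -> no change; set of 13 is {1, 5, 8, 13}
Step 12: union(6, 12) -> merged; set of 6 now {6, 7, 12}
Step 13: find(2) -> no change; set of 2 is {2}
Step 14: union(9, 11) -> already same set; set of 9 now {9, 11}
Step 15: find(7) -> no change; set of 7 is {6, 7, 12}
Step 16: find(3) -> no change; set of 3 is {3, 14}
Step 17: union(8, 6) -> merged; set of 8 now {1, 5, 6, 7, 8, 12, 13}
Step 18: union(5, 14) -> merged; set of 5 now {1, 3, 5, 6, 7, 8, 12, 13, 14}
Step 19: union(12, 1) -> already same set; set of 12 now {1, 3, 5, 6, 7, 8, 12, 13, 14}
Step 20: union(4, 9) -> merged; set of 4 now {0, 4, 9, 11}
Component of 3: {1, 3, 5, 6, 7, 8, 12, 13, 14}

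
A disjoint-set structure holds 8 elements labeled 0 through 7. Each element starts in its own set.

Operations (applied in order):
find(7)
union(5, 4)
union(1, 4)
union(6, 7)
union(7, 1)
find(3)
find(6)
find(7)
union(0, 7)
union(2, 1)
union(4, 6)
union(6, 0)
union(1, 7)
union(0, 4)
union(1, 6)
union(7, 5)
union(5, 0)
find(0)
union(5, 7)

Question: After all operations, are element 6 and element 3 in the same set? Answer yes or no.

Step 1: find(7) -> no change; set of 7 is {7}
Step 2: union(5, 4) -> merged; set of 5 now {4, 5}
Step 3: union(1, 4) -> merged; set of 1 now {1, 4, 5}
Step 4: union(6, 7) -> merged; set of 6 now {6, 7}
Step 5: union(7, 1) -> merged; set of 7 now {1, 4, 5, 6, 7}
Step 6: find(3) -> no change; set of 3 is {3}
Step 7: find(6) -> no change; set of 6 is {1, 4, 5, 6, 7}
Step 8: find(7) -> no change; set of 7 is {1, 4, 5, 6, 7}
Step 9: union(0, 7) -> merged; set of 0 now {0, 1, 4, 5, 6, 7}
Step 10: union(2, 1) -> merged; set of 2 now {0, 1, 2, 4, 5, 6, 7}
Step 11: union(4, 6) -> already same set; set of 4 now {0, 1, 2, 4, 5, 6, 7}
Step 12: union(6, 0) -> already same set; set of 6 now {0, 1, 2, 4, 5, 6, 7}
Step 13: union(1, 7) -> already same set; set of 1 now {0, 1, 2, 4, 5, 6, 7}
Step 14: union(0, 4) -> already same set; set of 0 now {0, 1, 2, 4, 5, 6, 7}
Step 15: union(1, 6) -> already same set; set of 1 now {0, 1, 2, 4, 5, 6, 7}
Step 16: union(7, 5) -> already same set; set of 7 now {0, 1, 2, 4, 5, 6, 7}
Step 17: union(5, 0) -> already same set; set of 5 now {0, 1, 2, 4, 5, 6, 7}
Step 18: find(0) -> no change; set of 0 is {0, 1, 2, 4, 5, 6, 7}
Step 19: union(5, 7) -> already same set; set of 5 now {0, 1, 2, 4, 5, 6, 7}
Set of 6: {0, 1, 2, 4, 5, 6, 7}; 3 is not a member.

Answer: no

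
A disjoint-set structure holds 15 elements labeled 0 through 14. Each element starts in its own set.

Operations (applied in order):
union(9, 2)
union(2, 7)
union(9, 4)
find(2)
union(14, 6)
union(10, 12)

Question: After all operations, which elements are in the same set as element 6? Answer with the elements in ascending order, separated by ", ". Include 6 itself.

Step 1: union(9, 2) -> merged; set of 9 now {2, 9}
Step 2: union(2, 7) -> merged; set of 2 now {2, 7, 9}
Step 3: union(9, 4) -> merged; set of 9 now {2, 4, 7, 9}
Step 4: find(2) -> no change; set of 2 is {2, 4, 7, 9}
Step 5: union(14, 6) -> merged; set of 14 now {6, 14}
Step 6: union(10, 12) -> merged; set of 10 now {10, 12}
Component of 6: {6, 14}

Answer: 6, 14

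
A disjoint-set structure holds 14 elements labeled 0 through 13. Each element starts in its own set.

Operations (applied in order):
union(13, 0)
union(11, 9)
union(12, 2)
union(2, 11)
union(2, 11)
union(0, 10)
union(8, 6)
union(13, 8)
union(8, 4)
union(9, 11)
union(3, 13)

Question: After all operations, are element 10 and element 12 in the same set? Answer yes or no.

Step 1: union(13, 0) -> merged; set of 13 now {0, 13}
Step 2: union(11, 9) -> merged; set of 11 now {9, 11}
Step 3: union(12, 2) -> merged; set of 12 now {2, 12}
Step 4: union(2, 11) -> merged; set of 2 now {2, 9, 11, 12}
Step 5: union(2, 11) -> already same set; set of 2 now {2, 9, 11, 12}
Step 6: union(0, 10) -> merged; set of 0 now {0, 10, 13}
Step 7: union(8, 6) -> merged; set of 8 now {6, 8}
Step 8: union(13, 8) -> merged; set of 13 now {0, 6, 8, 10, 13}
Step 9: union(8, 4) -> merged; set of 8 now {0, 4, 6, 8, 10, 13}
Step 10: union(9, 11) -> already same set; set of 9 now {2, 9, 11, 12}
Step 11: union(3, 13) -> merged; set of 3 now {0, 3, 4, 6, 8, 10, 13}
Set of 10: {0, 3, 4, 6, 8, 10, 13}; 12 is not a member.

Answer: no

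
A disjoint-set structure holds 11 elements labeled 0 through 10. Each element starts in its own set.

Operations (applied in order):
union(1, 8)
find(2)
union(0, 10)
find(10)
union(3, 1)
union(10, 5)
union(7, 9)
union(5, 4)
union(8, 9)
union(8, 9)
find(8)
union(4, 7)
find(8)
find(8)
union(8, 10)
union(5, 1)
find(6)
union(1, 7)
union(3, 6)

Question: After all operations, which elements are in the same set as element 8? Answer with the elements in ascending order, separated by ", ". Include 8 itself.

Step 1: union(1, 8) -> merged; set of 1 now {1, 8}
Step 2: find(2) -> no change; set of 2 is {2}
Step 3: union(0, 10) -> merged; set of 0 now {0, 10}
Step 4: find(10) -> no change; set of 10 is {0, 10}
Step 5: union(3, 1) -> merged; set of 3 now {1, 3, 8}
Step 6: union(10, 5) -> merged; set of 10 now {0, 5, 10}
Step 7: union(7, 9) -> merged; set of 7 now {7, 9}
Step 8: union(5, 4) -> merged; set of 5 now {0, 4, 5, 10}
Step 9: union(8, 9) -> merged; set of 8 now {1, 3, 7, 8, 9}
Step 10: union(8, 9) -> already same set; set of 8 now {1, 3, 7, 8, 9}
Step 11: find(8) -> no change; set of 8 is {1, 3, 7, 8, 9}
Step 12: union(4, 7) -> merged; set of 4 now {0, 1, 3, 4, 5, 7, 8, 9, 10}
Step 13: find(8) -> no change; set of 8 is {0, 1, 3, 4, 5, 7, 8, 9, 10}
Step 14: find(8) -> no change; set of 8 is {0, 1, 3, 4, 5, 7, 8, 9, 10}
Step 15: union(8, 10) -> already same set; set of 8 now {0, 1, 3, 4, 5, 7, 8, 9, 10}
Step 16: union(5, 1) -> already same set; set of 5 now {0, 1, 3, 4, 5, 7, 8, 9, 10}
Step 17: find(6) -> no change; set of 6 is {6}
Step 18: union(1, 7) -> already same set; set of 1 now {0, 1, 3, 4, 5, 7, 8, 9, 10}
Step 19: union(3, 6) -> merged; set of 3 now {0, 1, 3, 4, 5, 6, 7, 8, 9, 10}
Component of 8: {0, 1, 3, 4, 5, 6, 7, 8, 9, 10}

Answer: 0, 1, 3, 4, 5, 6, 7, 8, 9, 10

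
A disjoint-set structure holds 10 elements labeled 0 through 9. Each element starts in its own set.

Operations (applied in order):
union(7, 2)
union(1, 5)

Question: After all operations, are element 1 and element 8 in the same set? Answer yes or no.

Answer: no

Derivation:
Step 1: union(7, 2) -> merged; set of 7 now {2, 7}
Step 2: union(1, 5) -> merged; set of 1 now {1, 5}
Set of 1: {1, 5}; 8 is not a member.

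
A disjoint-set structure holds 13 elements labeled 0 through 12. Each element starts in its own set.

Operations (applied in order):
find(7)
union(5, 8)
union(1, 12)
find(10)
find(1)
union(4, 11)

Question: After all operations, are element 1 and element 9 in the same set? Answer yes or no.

Step 1: find(7) -> no change; set of 7 is {7}
Step 2: union(5, 8) -> merged; set of 5 now {5, 8}
Step 3: union(1, 12) -> merged; set of 1 now {1, 12}
Step 4: find(10) -> no change; set of 10 is {10}
Step 5: find(1) -> no change; set of 1 is {1, 12}
Step 6: union(4, 11) -> merged; set of 4 now {4, 11}
Set of 1: {1, 12}; 9 is not a member.

Answer: no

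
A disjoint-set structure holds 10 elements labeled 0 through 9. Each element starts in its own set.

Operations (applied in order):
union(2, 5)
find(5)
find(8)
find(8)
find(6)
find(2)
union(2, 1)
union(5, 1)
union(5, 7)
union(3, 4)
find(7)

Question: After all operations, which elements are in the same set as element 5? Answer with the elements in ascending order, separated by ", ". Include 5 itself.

Step 1: union(2, 5) -> merged; set of 2 now {2, 5}
Step 2: find(5) -> no change; set of 5 is {2, 5}
Step 3: find(8) -> no change; set of 8 is {8}
Step 4: find(8) -> no change; set of 8 is {8}
Step 5: find(6) -> no change; set of 6 is {6}
Step 6: find(2) -> no change; set of 2 is {2, 5}
Step 7: union(2, 1) -> merged; set of 2 now {1, 2, 5}
Step 8: union(5, 1) -> already same set; set of 5 now {1, 2, 5}
Step 9: union(5, 7) -> merged; set of 5 now {1, 2, 5, 7}
Step 10: union(3, 4) -> merged; set of 3 now {3, 4}
Step 11: find(7) -> no change; set of 7 is {1, 2, 5, 7}
Component of 5: {1, 2, 5, 7}

Answer: 1, 2, 5, 7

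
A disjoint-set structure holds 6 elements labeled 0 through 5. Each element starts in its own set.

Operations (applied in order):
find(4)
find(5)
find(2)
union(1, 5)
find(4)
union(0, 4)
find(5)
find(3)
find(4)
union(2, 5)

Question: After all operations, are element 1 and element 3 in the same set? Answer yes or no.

Step 1: find(4) -> no change; set of 4 is {4}
Step 2: find(5) -> no change; set of 5 is {5}
Step 3: find(2) -> no change; set of 2 is {2}
Step 4: union(1, 5) -> merged; set of 1 now {1, 5}
Step 5: find(4) -> no change; set of 4 is {4}
Step 6: union(0, 4) -> merged; set of 0 now {0, 4}
Step 7: find(5) -> no change; set of 5 is {1, 5}
Step 8: find(3) -> no change; set of 3 is {3}
Step 9: find(4) -> no change; set of 4 is {0, 4}
Step 10: union(2, 5) -> merged; set of 2 now {1, 2, 5}
Set of 1: {1, 2, 5}; 3 is not a member.

Answer: no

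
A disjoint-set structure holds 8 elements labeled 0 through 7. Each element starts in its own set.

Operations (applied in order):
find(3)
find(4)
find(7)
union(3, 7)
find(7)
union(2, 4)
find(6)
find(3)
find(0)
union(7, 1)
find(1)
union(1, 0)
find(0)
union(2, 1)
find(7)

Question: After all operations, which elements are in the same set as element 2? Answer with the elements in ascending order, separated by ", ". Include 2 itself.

Answer: 0, 1, 2, 3, 4, 7

Derivation:
Step 1: find(3) -> no change; set of 3 is {3}
Step 2: find(4) -> no change; set of 4 is {4}
Step 3: find(7) -> no change; set of 7 is {7}
Step 4: union(3, 7) -> merged; set of 3 now {3, 7}
Step 5: find(7) -> no change; set of 7 is {3, 7}
Step 6: union(2, 4) -> merged; set of 2 now {2, 4}
Step 7: find(6) -> no change; set of 6 is {6}
Step 8: find(3) -> no change; set of 3 is {3, 7}
Step 9: find(0) -> no change; set of 0 is {0}
Step 10: union(7, 1) -> merged; set of 7 now {1, 3, 7}
Step 11: find(1) -> no change; set of 1 is {1, 3, 7}
Step 12: union(1, 0) -> merged; set of 1 now {0, 1, 3, 7}
Step 13: find(0) -> no change; set of 0 is {0, 1, 3, 7}
Step 14: union(2, 1) -> merged; set of 2 now {0, 1, 2, 3, 4, 7}
Step 15: find(7) -> no change; set of 7 is {0, 1, 2, 3, 4, 7}
Component of 2: {0, 1, 2, 3, 4, 7}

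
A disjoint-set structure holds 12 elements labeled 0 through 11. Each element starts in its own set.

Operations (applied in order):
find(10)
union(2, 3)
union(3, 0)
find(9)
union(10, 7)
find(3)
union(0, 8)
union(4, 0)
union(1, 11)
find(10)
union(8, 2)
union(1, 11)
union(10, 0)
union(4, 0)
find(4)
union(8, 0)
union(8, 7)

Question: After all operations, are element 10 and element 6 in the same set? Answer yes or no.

Step 1: find(10) -> no change; set of 10 is {10}
Step 2: union(2, 3) -> merged; set of 2 now {2, 3}
Step 3: union(3, 0) -> merged; set of 3 now {0, 2, 3}
Step 4: find(9) -> no change; set of 9 is {9}
Step 5: union(10, 7) -> merged; set of 10 now {7, 10}
Step 6: find(3) -> no change; set of 3 is {0, 2, 3}
Step 7: union(0, 8) -> merged; set of 0 now {0, 2, 3, 8}
Step 8: union(4, 0) -> merged; set of 4 now {0, 2, 3, 4, 8}
Step 9: union(1, 11) -> merged; set of 1 now {1, 11}
Step 10: find(10) -> no change; set of 10 is {7, 10}
Step 11: union(8, 2) -> already same set; set of 8 now {0, 2, 3, 4, 8}
Step 12: union(1, 11) -> already same set; set of 1 now {1, 11}
Step 13: union(10, 0) -> merged; set of 10 now {0, 2, 3, 4, 7, 8, 10}
Step 14: union(4, 0) -> already same set; set of 4 now {0, 2, 3, 4, 7, 8, 10}
Step 15: find(4) -> no change; set of 4 is {0, 2, 3, 4, 7, 8, 10}
Step 16: union(8, 0) -> already same set; set of 8 now {0, 2, 3, 4, 7, 8, 10}
Step 17: union(8, 7) -> already same set; set of 8 now {0, 2, 3, 4, 7, 8, 10}
Set of 10: {0, 2, 3, 4, 7, 8, 10}; 6 is not a member.

Answer: no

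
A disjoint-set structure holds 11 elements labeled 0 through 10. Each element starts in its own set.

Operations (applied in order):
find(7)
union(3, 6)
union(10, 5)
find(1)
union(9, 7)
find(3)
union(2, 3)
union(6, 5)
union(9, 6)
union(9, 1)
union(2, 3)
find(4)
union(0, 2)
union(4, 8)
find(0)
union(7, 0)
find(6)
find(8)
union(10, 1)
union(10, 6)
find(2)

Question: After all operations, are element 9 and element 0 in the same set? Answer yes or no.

Answer: yes

Derivation:
Step 1: find(7) -> no change; set of 7 is {7}
Step 2: union(3, 6) -> merged; set of 3 now {3, 6}
Step 3: union(10, 5) -> merged; set of 10 now {5, 10}
Step 4: find(1) -> no change; set of 1 is {1}
Step 5: union(9, 7) -> merged; set of 9 now {7, 9}
Step 6: find(3) -> no change; set of 3 is {3, 6}
Step 7: union(2, 3) -> merged; set of 2 now {2, 3, 6}
Step 8: union(6, 5) -> merged; set of 6 now {2, 3, 5, 6, 10}
Step 9: union(9, 6) -> merged; set of 9 now {2, 3, 5, 6, 7, 9, 10}
Step 10: union(9, 1) -> merged; set of 9 now {1, 2, 3, 5, 6, 7, 9, 10}
Step 11: union(2, 3) -> already same set; set of 2 now {1, 2, 3, 5, 6, 7, 9, 10}
Step 12: find(4) -> no change; set of 4 is {4}
Step 13: union(0, 2) -> merged; set of 0 now {0, 1, 2, 3, 5, 6, 7, 9, 10}
Step 14: union(4, 8) -> merged; set of 4 now {4, 8}
Step 15: find(0) -> no change; set of 0 is {0, 1, 2, 3, 5, 6, 7, 9, 10}
Step 16: union(7, 0) -> already same set; set of 7 now {0, 1, 2, 3, 5, 6, 7, 9, 10}
Step 17: find(6) -> no change; set of 6 is {0, 1, 2, 3, 5, 6, 7, 9, 10}
Step 18: find(8) -> no change; set of 8 is {4, 8}
Step 19: union(10, 1) -> already same set; set of 10 now {0, 1, 2, 3, 5, 6, 7, 9, 10}
Step 20: union(10, 6) -> already same set; set of 10 now {0, 1, 2, 3, 5, 6, 7, 9, 10}
Step 21: find(2) -> no change; set of 2 is {0, 1, 2, 3, 5, 6, 7, 9, 10}
Set of 9: {0, 1, 2, 3, 5, 6, 7, 9, 10}; 0 is a member.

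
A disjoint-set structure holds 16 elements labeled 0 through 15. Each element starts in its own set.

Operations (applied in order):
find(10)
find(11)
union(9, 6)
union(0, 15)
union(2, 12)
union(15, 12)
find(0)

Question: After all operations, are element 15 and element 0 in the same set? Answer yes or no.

Answer: yes

Derivation:
Step 1: find(10) -> no change; set of 10 is {10}
Step 2: find(11) -> no change; set of 11 is {11}
Step 3: union(9, 6) -> merged; set of 9 now {6, 9}
Step 4: union(0, 15) -> merged; set of 0 now {0, 15}
Step 5: union(2, 12) -> merged; set of 2 now {2, 12}
Step 6: union(15, 12) -> merged; set of 15 now {0, 2, 12, 15}
Step 7: find(0) -> no change; set of 0 is {0, 2, 12, 15}
Set of 15: {0, 2, 12, 15}; 0 is a member.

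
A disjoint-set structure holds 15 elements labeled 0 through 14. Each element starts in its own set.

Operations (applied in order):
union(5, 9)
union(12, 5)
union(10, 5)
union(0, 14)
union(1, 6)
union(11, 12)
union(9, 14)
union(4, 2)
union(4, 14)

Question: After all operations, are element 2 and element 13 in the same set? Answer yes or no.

Step 1: union(5, 9) -> merged; set of 5 now {5, 9}
Step 2: union(12, 5) -> merged; set of 12 now {5, 9, 12}
Step 3: union(10, 5) -> merged; set of 10 now {5, 9, 10, 12}
Step 4: union(0, 14) -> merged; set of 0 now {0, 14}
Step 5: union(1, 6) -> merged; set of 1 now {1, 6}
Step 6: union(11, 12) -> merged; set of 11 now {5, 9, 10, 11, 12}
Step 7: union(9, 14) -> merged; set of 9 now {0, 5, 9, 10, 11, 12, 14}
Step 8: union(4, 2) -> merged; set of 4 now {2, 4}
Step 9: union(4, 14) -> merged; set of 4 now {0, 2, 4, 5, 9, 10, 11, 12, 14}
Set of 2: {0, 2, 4, 5, 9, 10, 11, 12, 14}; 13 is not a member.

Answer: no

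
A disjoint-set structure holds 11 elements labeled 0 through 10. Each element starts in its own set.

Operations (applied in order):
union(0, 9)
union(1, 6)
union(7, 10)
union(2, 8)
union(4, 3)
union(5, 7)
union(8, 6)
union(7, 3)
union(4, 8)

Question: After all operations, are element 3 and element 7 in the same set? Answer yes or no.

Answer: yes

Derivation:
Step 1: union(0, 9) -> merged; set of 0 now {0, 9}
Step 2: union(1, 6) -> merged; set of 1 now {1, 6}
Step 3: union(7, 10) -> merged; set of 7 now {7, 10}
Step 4: union(2, 8) -> merged; set of 2 now {2, 8}
Step 5: union(4, 3) -> merged; set of 4 now {3, 4}
Step 6: union(5, 7) -> merged; set of 5 now {5, 7, 10}
Step 7: union(8, 6) -> merged; set of 8 now {1, 2, 6, 8}
Step 8: union(7, 3) -> merged; set of 7 now {3, 4, 5, 7, 10}
Step 9: union(4, 8) -> merged; set of 4 now {1, 2, 3, 4, 5, 6, 7, 8, 10}
Set of 3: {1, 2, 3, 4, 5, 6, 7, 8, 10}; 7 is a member.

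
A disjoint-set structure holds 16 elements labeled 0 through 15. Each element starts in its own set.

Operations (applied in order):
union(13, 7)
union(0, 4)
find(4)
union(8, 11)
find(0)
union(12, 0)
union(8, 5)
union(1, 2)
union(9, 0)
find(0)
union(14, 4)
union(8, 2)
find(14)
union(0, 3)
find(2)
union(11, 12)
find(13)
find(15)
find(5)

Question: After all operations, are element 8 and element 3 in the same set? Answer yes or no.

Answer: yes

Derivation:
Step 1: union(13, 7) -> merged; set of 13 now {7, 13}
Step 2: union(0, 4) -> merged; set of 0 now {0, 4}
Step 3: find(4) -> no change; set of 4 is {0, 4}
Step 4: union(8, 11) -> merged; set of 8 now {8, 11}
Step 5: find(0) -> no change; set of 0 is {0, 4}
Step 6: union(12, 0) -> merged; set of 12 now {0, 4, 12}
Step 7: union(8, 5) -> merged; set of 8 now {5, 8, 11}
Step 8: union(1, 2) -> merged; set of 1 now {1, 2}
Step 9: union(9, 0) -> merged; set of 9 now {0, 4, 9, 12}
Step 10: find(0) -> no change; set of 0 is {0, 4, 9, 12}
Step 11: union(14, 4) -> merged; set of 14 now {0, 4, 9, 12, 14}
Step 12: union(8, 2) -> merged; set of 8 now {1, 2, 5, 8, 11}
Step 13: find(14) -> no change; set of 14 is {0, 4, 9, 12, 14}
Step 14: union(0, 3) -> merged; set of 0 now {0, 3, 4, 9, 12, 14}
Step 15: find(2) -> no change; set of 2 is {1, 2, 5, 8, 11}
Step 16: union(11, 12) -> merged; set of 11 now {0, 1, 2, 3, 4, 5, 8, 9, 11, 12, 14}
Step 17: find(13) -> no change; set of 13 is {7, 13}
Step 18: find(15) -> no change; set of 15 is {15}
Step 19: find(5) -> no change; set of 5 is {0, 1, 2, 3, 4, 5, 8, 9, 11, 12, 14}
Set of 8: {0, 1, 2, 3, 4, 5, 8, 9, 11, 12, 14}; 3 is a member.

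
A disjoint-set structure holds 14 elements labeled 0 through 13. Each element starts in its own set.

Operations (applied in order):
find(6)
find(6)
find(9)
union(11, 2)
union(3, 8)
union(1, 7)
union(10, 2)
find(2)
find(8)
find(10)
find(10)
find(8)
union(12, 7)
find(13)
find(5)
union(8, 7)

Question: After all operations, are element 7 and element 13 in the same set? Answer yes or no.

Step 1: find(6) -> no change; set of 6 is {6}
Step 2: find(6) -> no change; set of 6 is {6}
Step 3: find(9) -> no change; set of 9 is {9}
Step 4: union(11, 2) -> merged; set of 11 now {2, 11}
Step 5: union(3, 8) -> merged; set of 3 now {3, 8}
Step 6: union(1, 7) -> merged; set of 1 now {1, 7}
Step 7: union(10, 2) -> merged; set of 10 now {2, 10, 11}
Step 8: find(2) -> no change; set of 2 is {2, 10, 11}
Step 9: find(8) -> no change; set of 8 is {3, 8}
Step 10: find(10) -> no change; set of 10 is {2, 10, 11}
Step 11: find(10) -> no change; set of 10 is {2, 10, 11}
Step 12: find(8) -> no change; set of 8 is {3, 8}
Step 13: union(12, 7) -> merged; set of 12 now {1, 7, 12}
Step 14: find(13) -> no change; set of 13 is {13}
Step 15: find(5) -> no change; set of 5 is {5}
Step 16: union(8, 7) -> merged; set of 8 now {1, 3, 7, 8, 12}
Set of 7: {1, 3, 7, 8, 12}; 13 is not a member.

Answer: no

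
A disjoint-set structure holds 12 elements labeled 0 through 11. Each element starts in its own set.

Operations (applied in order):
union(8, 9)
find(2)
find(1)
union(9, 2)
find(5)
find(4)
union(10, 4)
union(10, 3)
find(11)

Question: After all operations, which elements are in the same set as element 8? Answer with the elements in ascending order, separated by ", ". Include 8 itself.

Answer: 2, 8, 9

Derivation:
Step 1: union(8, 9) -> merged; set of 8 now {8, 9}
Step 2: find(2) -> no change; set of 2 is {2}
Step 3: find(1) -> no change; set of 1 is {1}
Step 4: union(9, 2) -> merged; set of 9 now {2, 8, 9}
Step 5: find(5) -> no change; set of 5 is {5}
Step 6: find(4) -> no change; set of 4 is {4}
Step 7: union(10, 4) -> merged; set of 10 now {4, 10}
Step 8: union(10, 3) -> merged; set of 10 now {3, 4, 10}
Step 9: find(11) -> no change; set of 11 is {11}
Component of 8: {2, 8, 9}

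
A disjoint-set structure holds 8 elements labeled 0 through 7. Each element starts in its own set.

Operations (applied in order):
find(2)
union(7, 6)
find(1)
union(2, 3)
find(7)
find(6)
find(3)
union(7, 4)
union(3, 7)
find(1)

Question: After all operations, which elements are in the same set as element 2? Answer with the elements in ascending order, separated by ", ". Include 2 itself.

Answer: 2, 3, 4, 6, 7

Derivation:
Step 1: find(2) -> no change; set of 2 is {2}
Step 2: union(7, 6) -> merged; set of 7 now {6, 7}
Step 3: find(1) -> no change; set of 1 is {1}
Step 4: union(2, 3) -> merged; set of 2 now {2, 3}
Step 5: find(7) -> no change; set of 7 is {6, 7}
Step 6: find(6) -> no change; set of 6 is {6, 7}
Step 7: find(3) -> no change; set of 3 is {2, 3}
Step 8: union(7, 4) -> merged; set of 7 now {4, 6, 7}
Step 9: union(3, 7) -> merged; set of 3 now {2, 3, 4, 6, 7}
Step 10: find(1) -> no change; set of 1 is {1}
Component of 2: {2, 3, 4, 6, 7}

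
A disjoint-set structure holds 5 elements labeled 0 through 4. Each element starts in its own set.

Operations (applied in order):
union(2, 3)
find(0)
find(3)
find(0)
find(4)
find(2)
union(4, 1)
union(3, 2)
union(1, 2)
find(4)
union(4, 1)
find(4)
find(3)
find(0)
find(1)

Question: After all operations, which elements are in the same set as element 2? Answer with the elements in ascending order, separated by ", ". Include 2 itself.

Answer: 1, 2, 3, 4

Derivation:
Step 1: union(2, 3) -> merged; set of 2 now {2, 3}
Step 2: find(0) -> no change; set of 0 is {0}
Step 3: find(3) -> no change; set of 3 is {2, 3}
Step 4: find(0) -> no change; set of 0 is {0}
Step 5: find(4) -> no change; set of 4 is {4}
Step 6: find(2) -> no change; set of 2 is {2, 3}
Step 7: union(4, 1) -> merged; set of 4 now {1, 4}
Step 8: union(3, 2) -> already same set; set of 3 now {2, 3}
Step 9: union(1, 2) -> merged; set of 1 now {1, 2, 3, 4}
Step 10: find(4) -> no change; set of 4 is {1, 2, 3, 4}
Step 11: union(4, 1) -> already same set; set of 4 now {1, 2, 3, 4}
Step 12: find(4) -> no change; set of 4 is {1, 2, 3, 4}
Step 13: find(3) -> no change; set of 3 is {1, 2, 3, 4}
Step 14: find(0) -> no change; set of 0 is {0}
Step 15: find(1) -> no change; set of 1 is {1, 2, 3, 4}
Component of 2: {1, 2, 3, 4}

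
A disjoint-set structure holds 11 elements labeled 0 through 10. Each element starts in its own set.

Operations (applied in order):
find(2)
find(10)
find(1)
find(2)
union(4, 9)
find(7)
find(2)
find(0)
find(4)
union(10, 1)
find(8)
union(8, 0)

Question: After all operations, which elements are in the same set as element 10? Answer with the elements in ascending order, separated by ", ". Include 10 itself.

Answer: 1, 10

Derivation:
Step 1: find(2) -> no change; set of 2 is {2}
Step 2: find(10) -> no change; set of 10 is {10}
Step 3: find(1) -> no change; set of 1 is {1}
Step 4: find(2) -> no change; set of 2 is {2}
Step 5: union(4, 9) -> merged; set of 4 now {4, 9}
Step 6: find(7) -> no change; set of 7 is {7}
Step 7: find(2) -> no change; set of 2 is {2}
Step 8: find(0) -> no change; set of 0 is {0}
Step 9: find(4) -> no change; set of 4 is {4, 9}
Step 10: union(10, 1) -> merged; set of 10 now {1, 10}
Step 11: find(8) -> no change; set of 8 is {8}
Step 12: union(8, 0) -> merged; set of 8 now {0, 8}
Component of 10: {1, 10}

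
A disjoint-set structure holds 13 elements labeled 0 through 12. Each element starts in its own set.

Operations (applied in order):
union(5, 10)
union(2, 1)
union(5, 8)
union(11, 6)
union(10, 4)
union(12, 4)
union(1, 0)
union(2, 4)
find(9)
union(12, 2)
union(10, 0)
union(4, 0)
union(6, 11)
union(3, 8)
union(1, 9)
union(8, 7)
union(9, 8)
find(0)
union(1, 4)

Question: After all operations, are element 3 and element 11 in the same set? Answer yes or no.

Answer: no

Derivation:
Step 1: union(5, 10) -> merged; set of 5 now {5, 10}
Step 2: union(2, 1) -> merged; set of 2 now {1, 2}
Step 3: union(5, 8) -> merged; set of 5 now {5, 8, 10}
Step 4: union(11, 6) -> merged; set of 11 now {6, 11}
Step 5: union(10, 4) -> merged; set of 10 now {4, 5, 8, 10}
Step 6: union(12, 4) -> merged; set of 12 now {4, 5, 8, 10, 12}
Step 7: union(1, 0) -> merged; set of 1 now {0, 1, 2}
Step 8: union(2, 4) -> merged; set of 2 now {0, 1, 2, 4, 5, 8, 10, 12}
Step 9: find(9) -> no change; set of 9 is {9}
Step 10: union(12, 2) -> already same set; set of 12 now {0, 1, 2, 4, 5, 8, 10, 12}
Step 11: union(10, 0) -> already same set; set of 10 now {0, 1, 2, 4, 5, 8, 10, 12}
Step 12: union(4, 0) -> already same set; set of 4 now {0, 1, 2, 4, 5, 8, 10, 12}
Step 13: union(6, 11) -> already same set; set of 6 now {6, 11}
Step 14: union(3, 8) -> merged; set of 3 now {0, 1, 2, 3, 4, 5, 8, 10, 12}
Step 15: union(1, 9) -> merged; set of 1 now {0, 1, 2, 3, 4, 5, 8, 9, 10, 12}
Step 16: union(8, 7) -> merged; set of 8 now {0, 1, 2, 3, 4, 5, 7, 8, 9, 10, 12}
Step 17: union(9, 8) -> already same set; set of 9 now {0, 1, 2, 3, 4, 5, 7, 8, 9, 10, 12}
Step 18: find(0) -> no change; set of 0 is {0, 1, 2, 3, 4, 5, 7, 8, 9, 10, 12}
Step 19: union(1, 4) -> already same set; set of 1 now {0, 1, 2, 3, 4, 5, 7, 8, 9, 10, 12}
Set of 3: {0, 1, 2, 3, 4, 5, 7, 8, 9, 10, 12}; 11 is not a member.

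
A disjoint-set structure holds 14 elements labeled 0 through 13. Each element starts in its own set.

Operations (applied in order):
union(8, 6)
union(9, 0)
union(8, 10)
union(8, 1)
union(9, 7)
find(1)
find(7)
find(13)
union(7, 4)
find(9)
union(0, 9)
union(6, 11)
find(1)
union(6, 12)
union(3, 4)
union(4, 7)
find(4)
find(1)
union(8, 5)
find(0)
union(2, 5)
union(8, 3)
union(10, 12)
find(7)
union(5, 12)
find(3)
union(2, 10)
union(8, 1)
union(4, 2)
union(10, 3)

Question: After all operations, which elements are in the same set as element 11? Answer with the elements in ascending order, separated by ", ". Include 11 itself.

Answer: 0, 1, 2, 3, 4, 5, 6, 7, 8, 9, 10, 11, 12

Derivation:
Step 1: union(8, 6) -> merged; set of 8 now {6, 8}
Step 2: union(9, 0) -> merged; set of 9 now {0, 9}
Step 3: union(8, 10) -> merged; set of 8 now {6, 8, 10}
Step 4: union(8, 1) -> merged; set of 8 now {1, 6, 8, 10}
Step 5: union(9, 7) -> merged; set of 9 now {0, 7, 9}
Step 6: find(1) -> no change; set of 1 is {1, 6, 8, 10}
Step 7: find(7) -> no change; set of 7 is {0, 7, 9}
Step 8: find(13) -> no change; set of 13 is {13}
Step 9: union(7, 4) -> merged; set of 7 now {0, 4, 7, 9}
Step 10: find(9) -> no change; set of 9 is {0, 4, 7, 9}
Step 11: union(0, 9) -> already same set; set of 0 now {0, 4, 7, 9}
Step 12: union(6, 11) -> merged; set of 6 now {1, 6, 8, 10, 11}
Step 13: find(1) -> no change; set of 1 is {1, 6, 8, 10, 11}
Step 14: union(6, 12) -> merged; set of 6 now {1, 6, 8, 10, 11, 12}
Step 15: union(3, 4) -> merged; set of 3 now {0, 3, 4, 7, 9}
Step 16: union(4, 7) -> already same set; set of 4 now {0, 3, 4, 7, 9}
Step 17: find(4) -> no change; set of 4 is {0, 3, 4, 7, 9}
Step 18: find(1) -> no change; set of 1 is {1, 6, 8, 10, 11, 12}
Step 19: union(8, 5) -> merged; set of 8 now {1, 5, 6, 8, 10, 11, 12}
Step 20: find(0) -> no change; set of 0 is {0, 3, 4, 7, 9}
Step 21: union(2, 5) -> merged; set of 2 now {1, 2, 5, 6, 8, 10, 11, 12}
Step 22: union(8, 3) -> merged; set of 8 now {0, 1, 2, 3, 4, 5, 6, 7, 8, 9, 10, 11, 12}
Step 23: union(10, 12) -> already same set; set of 10 now {0, 1, 2, 3, 4, 5, 6, 7, 8, 9, 10, 11, 12}
Step 24: find(7) -> no change; set of 7 is {0, 1, 2, 3, 4, 5, 6, 7, 8, 9, 10, 11, 12}
Step 25: union(5, 12) -> already same set; set of 5 now {0, 1, 2, 3, 4, 5, 6, 7, 8, 9, 10, 11, 12}
Step 26: find(3) -> no change; set of 3 is {0, 1, 2, 3, 4, 5, 6, 7, 8, 9, 10, 11, 12}
Step 27: union(2, 10) -> already same set; set of 2 now {0, 1, 2, 3, 4, 5, 6, 7, 8, 9, 10, 11, 12}
Step 28: union(8, 1) -> already same set; set of 8 now {0, 1, 2, 3, 4, 5, 6, 7, 8, 9, 10, 11, 12}
Step 29: union(4, 2) -> already same set; set of 4 now {0, 1, 2, 3, 4, 5, 6, 7, 8, 9, 10, 11, 12}
Step 30: union(10, 3) -> already same set; set of 10 now {0, 1, 2, 3, 4, 5, 6, 7, 8, 9, 10, 11, 12}
Component of 11: {0, 1, 2, 3, 4, 5, 6, 7, 8, 9, 10, 11, 12}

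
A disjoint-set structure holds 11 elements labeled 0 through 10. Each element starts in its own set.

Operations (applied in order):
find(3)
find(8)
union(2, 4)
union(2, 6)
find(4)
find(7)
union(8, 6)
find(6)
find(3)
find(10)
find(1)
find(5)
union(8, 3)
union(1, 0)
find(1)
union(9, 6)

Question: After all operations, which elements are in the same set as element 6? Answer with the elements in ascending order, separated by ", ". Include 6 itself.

Step 1: find(3) -> no change; set of 3 is {3}
Step 2: find(8) -> no change; set of 8 is {8}
Step 3: union(2, 4) -> merged; set of 2 now {2, 4}
Step 4: union(2, 6) -> merged; set of 2 now {2, 4, 6}
Step 5: find(4) -> no change; set of 4 is {2, 4, 6}
Step 6: find(7) -> no change; set of 7 is {7}
Step 7: union(8, 6) -> merged; set of 8 now {2, 4, 6, 8}
Step 8: find(6) -> no change; set of 6 is {2, 4, 6, 8}
Step 9: find(3) -> no change; set of 3 is {3}
Step 10: find(10) -> no change; set of 10 is {10}
Step 11: find(1) -> no change; set of 1 is {1}
Step 12: find(5) -> no change; set of 5 is {5}
Step 13: union(8, 3) -> merged; set of 8 now {2, 3, 4, 6, 8}
Step 14: union(1, 0) -> merged; set of 1 now {0, 1}
Step 15: find(1) -> no change; set of 1 is {0, 1}
Step 16: union(9, 6) -> merged; set of 9 now {2, 3, 4, 6, 8, 9}
Component of 6: {2, 3, 4, 6, 8, 9}

Answer: 2, 3, 4, 6, 8, 9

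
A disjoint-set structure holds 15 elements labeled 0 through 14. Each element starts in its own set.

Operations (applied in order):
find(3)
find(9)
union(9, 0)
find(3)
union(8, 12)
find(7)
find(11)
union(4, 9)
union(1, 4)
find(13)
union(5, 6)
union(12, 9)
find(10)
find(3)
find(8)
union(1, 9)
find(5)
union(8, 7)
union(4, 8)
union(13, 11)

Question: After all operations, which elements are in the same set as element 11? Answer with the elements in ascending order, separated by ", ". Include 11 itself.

Step 1: find(3) -> no change; set of 3 is {3}
Step 2: find(9) -> no change; set of 9 is {9}
Step 3: union(9, 0) -> merged; set of 9 now {0, 9}
Step 4: find(3) -> no change; set of 3 is {3}
Step 5: union(8, 12) -> merged; set of 8 now {8, 12}
Step 6: find(7) -> no change; set of 7 is {7}
Step 7: find(11) -> no change; set of 11 is {11}
Step 8: union(4, 9) -> merged; set of 4 now {0, 4, 9}
Step 9: union(1, 4) -> merged; set of 1 now {0, 1, 4, 9}
Step 10: find(13) -> no change; set of 13 is {13}
Step 11: union(5, 6) -> merged; set of 5 now {5, 6}
Step 12: union(12, 9) -> merged; set of 12 now {0, 1, 4, 8, 9, 12}
Step 13: find(10) -> no change; set of 10 is {10}
Step 14: find(3) -> no change; set of 3 is {3}
Step 15: find(8) -> no change; set of 8 is {0, 1, 4, 8, 9, 12}
Step 16: union(1, 9) -> already same set; set of 1 now {0, 1, 4, 8, 9, 12}
Step 17: find(5) -> no change; set of 5 is {5, 6}
Step 18: union(8, 7) -> merged; set of 8 now {0, 1, 4, 7, 8, 9, 12}
Step 19: union(4, 8) -> already same set; set of 4 now {0, 1, 4, 7, 8, 9, 12}
Step 20: union(13, 11) -> merged; set of 13 now {11, 13}
Component of 11: {11, 13}

Answer: 11, 13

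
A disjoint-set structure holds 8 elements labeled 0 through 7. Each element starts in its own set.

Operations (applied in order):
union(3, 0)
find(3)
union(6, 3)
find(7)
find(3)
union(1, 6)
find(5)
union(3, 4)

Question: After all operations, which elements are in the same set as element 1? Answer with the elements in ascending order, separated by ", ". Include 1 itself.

Answer: 0, 1, 3, 4, 6

Derivation:
Step 1: union(3, 0) -> merged; set of 3 now {0, 3}
Step 2: find(3) -> no change; set of 3 is {0, 3}
Step 3: union(6, 3) -> merged; set of 6 now {0, 3, 6}
Step 4: find(7) -> no change; set of 7 is {7}
Step 5: find(3) -> no change; set of 3 is {0, 3, 6}
Step 6: union(1, 6) -> merged; set of 1 now {0, 1, 3, 6}
Step 7: find(5) -> no change; set of 5 is {5}
Step 8: union(3, 4) -> merged; set of 3 now {0, 1, 3, 4, 6}
Component of 1: {0, 1, 3, 4, 6}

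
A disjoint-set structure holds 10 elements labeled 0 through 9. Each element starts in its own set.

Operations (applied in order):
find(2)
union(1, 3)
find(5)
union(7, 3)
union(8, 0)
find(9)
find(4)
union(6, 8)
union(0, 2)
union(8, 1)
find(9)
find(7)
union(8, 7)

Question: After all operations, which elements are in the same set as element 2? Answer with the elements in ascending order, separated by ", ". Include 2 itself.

Answer: 0, 1, 2, 3, 6, 7, 8

Derivation:
Step 1: find(2) -> no change; set of 2 is {2}
Step 2: union(1, 3) -> merged; set of 1 now {1, 3}
Step 3: find(5) -> no change; set of 5 is {5}
Step 4: union(7, 3) -> merged; set of 7 now {1, 3, 7}
Step 5: union(8, 0) -> merged; set of 8 now {0, 8}
Step 6: find(9) -> no change; set of 9 is {9}
Step 7: find(4) -> no change; set of 4 is {4}
Step 8: union(6, 8) -> merged; set of 6 now {0, 6, 8}
Step 9: union(0, 2) -> merged; set of 0 now {0, 2, 6, 8}
Step 10: union(8, 1) -> merged; set of 8 now {0, 1, 2, 3, 6, 7, 8}
Step 11: find(9) -> no change; set of 9 is {9}
Step 12: find(7) -> no change; set of 7 is {0, 1, 2, 3, 6, 7, 8}
Step 13: union(8, 7) -> already same set; set of 8 now {0, 1, 2, 3, 6, 7, 8}
Component of 2: {0, 1, 2, 3, 6, 7, 8}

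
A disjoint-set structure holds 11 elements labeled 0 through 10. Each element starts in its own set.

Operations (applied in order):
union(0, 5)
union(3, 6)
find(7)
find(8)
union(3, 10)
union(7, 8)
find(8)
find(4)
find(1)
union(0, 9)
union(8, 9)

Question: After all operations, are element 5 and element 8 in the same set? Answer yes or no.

Step 1: union(0, 5) -> merged; set of 0 now {0, 5}
Step 2: union(3, 6) -> merged; set of 3 now {3, 6}
Step 3: find(7) -> no change; set of 7 is {7}
Step 4: find(8) -> no change; set of 8 is {8}
Step 5: union(3, 10) -> merged; set of 3 now {3, 6, 10}
Step 6: union(7, 8) -> merged; set of 7 now {7, 8}
Step 7: find(8) -> no change; set of 8 is {7, 8}
Step 8: find(4) -> no change; set of 4 is {4}
Step 9: find(1) -> no change; set of 1 is {1}
Step 10: union(0, 9) -> merged; set of 0 now {0, 5, 9}
Step 11: union(8, 9) -> merged; set of 8 now {0, 5, 7, 8, 9}
Set of 5: {0, 5, 7, 8, 9}; 8 is a member.

Answer: yes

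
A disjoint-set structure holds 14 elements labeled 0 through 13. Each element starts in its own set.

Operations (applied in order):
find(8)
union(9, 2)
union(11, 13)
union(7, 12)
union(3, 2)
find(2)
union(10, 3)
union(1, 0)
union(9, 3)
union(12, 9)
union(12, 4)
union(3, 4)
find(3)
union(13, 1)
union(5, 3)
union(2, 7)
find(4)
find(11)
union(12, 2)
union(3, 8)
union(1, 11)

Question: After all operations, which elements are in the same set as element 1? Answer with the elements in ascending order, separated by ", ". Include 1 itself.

Step 1: find(8) -> no change; set of 8 is {8}
Step 2: union(9, 2) -> merged; set of 9 now {2, 9}
Step 3: union(11, 13) -> merged; set of 11 now {11, 13}
Step 4: union(7, 12) -> merged; set of 7 now {7, 12}
Step 5: union(3, 2) -> merged; set of 3 now {2, 3, 9}
Step 6: find(2) -> no change; set of 2 is {2, 3, 9}
Step 7: union(10, 3) -> merged; set of 10 now {2, 3, 9, 10}
Step 8: union(1, 0) -> merged; set of 1 now {0, 1}
Step 9: union(9, 3) -> already same set; set of 9 now {2, 3, 9, 10}
Step 10: union(12, 9) -> merged; set of 12 now {2, 3, 7, 9, 10, 12}
Step 11: union(12, 4) -> merged; set of 12 now {2, 3, 4, 7, 9, 10, 12}
Step 12: union(3, 4) -> already same set; set of 3 now {2, 3, 4, 7, 9, 10, 12}
Step 13: find(3) -> no change; set of 3 is {2, 3, 4, 7, 9, 10, 12}
Step 14: union(13, 1) -> merged; set of 13 now {0, 1, 11, 13}
Step 15: union(5, 3) -> merged; set of 5 now {2, 3, 4, 5, 7, 9, 10, 12}
Step 16: union(2, 7) -> already same set; set of 2 now {2, 3, 4, 5, 7, 9, 10, 12}
Step 17: find(4) -> no change; set of 4 is {2, 3, 4, 5, 7, 9, 10, 12}
Step 18: find(11) -> no change; set of 11 is {0, 1, 11, 13}
Step 19: union(12, 2) -> already same set; set of 12 now {2, 3, 4, 5, 7, 9, 10, 12}
Step 20: union(3, 8) -> merged; set of 3 now {2, 3, 4, 5, 7, 8, 9, 10, 12}
Step 21: union(1, 11) -> already same set; set of 1 now {0, 1, 11, 13}
Component of 1: {0, 1, 11, 13}

Answer: 0, 1, 11, 13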